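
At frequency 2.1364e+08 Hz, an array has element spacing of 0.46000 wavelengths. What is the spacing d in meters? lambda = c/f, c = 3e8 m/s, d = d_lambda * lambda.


lambda = c / f = 3.0000e+08 / 2.1364e+08 = 1.404231 m
d = 0.46000 * 1.404231 = 0.6459 m

0.6459 m


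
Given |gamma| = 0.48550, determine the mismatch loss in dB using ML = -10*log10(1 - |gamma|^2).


ML = -10 * log10(1 - 0.48550^2) = -10 * log10(0.76428975) = 1.167 dB

1.167 dB


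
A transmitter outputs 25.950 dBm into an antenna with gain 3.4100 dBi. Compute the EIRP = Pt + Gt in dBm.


EIRP = Pt + Gt = 25.950 + 3.4100 = 29.36 dBm

29.36 dBm


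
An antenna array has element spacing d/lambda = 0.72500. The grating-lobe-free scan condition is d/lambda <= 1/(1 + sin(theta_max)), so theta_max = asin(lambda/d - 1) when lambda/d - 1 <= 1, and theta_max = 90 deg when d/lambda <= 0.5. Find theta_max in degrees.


lambda/d - 1 = 1/0.72500 - 1 = 0.3793103
theta_max = asin(0.3793103) = 22.29 deg

22.29 deg


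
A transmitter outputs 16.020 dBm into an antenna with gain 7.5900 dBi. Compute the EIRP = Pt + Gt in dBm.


EIRP = Pt + Gt = 16.020 + 7.5900 = 23.61 dBm

23.61 dBm


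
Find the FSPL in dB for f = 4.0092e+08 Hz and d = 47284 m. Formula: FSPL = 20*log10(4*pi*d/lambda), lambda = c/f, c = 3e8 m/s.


lambda = c / f = 3.0000e+08 / 4.0092e+08 = 0.7482790 m
FSPL = 20 * log10(4*pi*47284/0.7482790) = 118.0 dB

118.0 dB


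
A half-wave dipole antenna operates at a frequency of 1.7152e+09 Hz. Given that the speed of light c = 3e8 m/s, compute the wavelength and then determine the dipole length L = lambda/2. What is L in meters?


lambda = c / f = 3.0000e+08 / 1.7152e+09 = 0.1749067 m
L = lambda / 2 = 0.1749067 / 2 = 0.08745 m

0.08745 m


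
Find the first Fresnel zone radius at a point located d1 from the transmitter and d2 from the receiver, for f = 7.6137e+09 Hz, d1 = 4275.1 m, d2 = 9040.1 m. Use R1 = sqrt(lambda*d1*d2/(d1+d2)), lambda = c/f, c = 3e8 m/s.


lambda = c / f = 3.0000e+08 / 7.6137e+09 = 0.03940266 m
R1 = sqrt(0.03940266 * 4275.1 * 9040.1 / (4275.1 + 9040.1)) = 10.69 m

10.69 m


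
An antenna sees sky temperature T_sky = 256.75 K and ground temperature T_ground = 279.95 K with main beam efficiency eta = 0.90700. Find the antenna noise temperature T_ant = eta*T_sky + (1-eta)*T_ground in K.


T_ant = 0.90700 * 256.75 + (1 - 0.90700) * 279.95 = 258.9 K

258.9 K


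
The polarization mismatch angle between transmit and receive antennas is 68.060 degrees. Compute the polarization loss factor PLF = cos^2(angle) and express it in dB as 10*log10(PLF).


PLF_linear = cos^2(68.060 deg) = 0.1396034
PLF_dB = 10 * log10(0.1396034) = -8.551 dB

-8.551 dB


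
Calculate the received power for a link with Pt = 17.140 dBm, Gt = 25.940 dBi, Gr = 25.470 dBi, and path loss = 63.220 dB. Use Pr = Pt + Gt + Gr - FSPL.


Pr = 17.140 + 25.940 + 25.470 - 63.220 = 5.33 dBm

5.33 dBm


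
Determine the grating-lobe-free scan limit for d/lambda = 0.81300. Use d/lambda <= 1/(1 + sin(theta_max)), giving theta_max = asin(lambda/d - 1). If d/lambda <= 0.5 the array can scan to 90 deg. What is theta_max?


lambda/d - 1 = 1/0.81300 - 1 = 0.2300123
theta_max = asin(0.2300123) = 13.30 deg

13.30 deg


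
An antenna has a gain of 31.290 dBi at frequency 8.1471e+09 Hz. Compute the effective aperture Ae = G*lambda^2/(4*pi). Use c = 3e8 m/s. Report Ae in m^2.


lambda = c / f = 3.0000e+08 / 8.1471e+09 = 0.03682292 m
G_linear = 10^(31.290/10) = 1345.860
Ae = G_linear * lambda^2 / (4*pi) = 1345.860 * 0.03682292^2 / (4*pi) = 0.1452 m^2

0.1452 m^2


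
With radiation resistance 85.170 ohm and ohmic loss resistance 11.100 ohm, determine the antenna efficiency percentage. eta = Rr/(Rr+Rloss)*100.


eta = 85.170 / (85.170 + 11.100) * 100 = 88.47%

88.47%


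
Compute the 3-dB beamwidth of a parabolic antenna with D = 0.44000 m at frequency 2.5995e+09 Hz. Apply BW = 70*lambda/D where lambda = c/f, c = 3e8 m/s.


lambda = c / f = 3.0000e+08 / 2.5995e+09 = 0.1154068 m
BW = 70 * 0.1154068 / 0.44000 = 18.36 deg

18.36 deg


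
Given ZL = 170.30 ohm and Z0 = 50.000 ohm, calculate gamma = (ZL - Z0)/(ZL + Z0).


gamma = (170.30 - 50.000) / (170.30 + 50.000) = 0.5461

0.5461


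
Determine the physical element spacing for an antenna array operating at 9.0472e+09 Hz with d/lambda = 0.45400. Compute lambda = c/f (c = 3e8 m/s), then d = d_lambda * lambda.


lambda = c / f = 3.0000e+08 / 9.0472e+09 = 0.03315943 m
d = 0.45400 * 0.03315943 = 0.01505 m

0.01505 m


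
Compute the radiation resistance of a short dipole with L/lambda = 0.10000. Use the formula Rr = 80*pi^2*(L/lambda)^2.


Rr = 80 * pi^2 * (0.10000)^2 = 80 * 9.869604 * 0.01000000 = 7.896 ohm

7.896 ohm


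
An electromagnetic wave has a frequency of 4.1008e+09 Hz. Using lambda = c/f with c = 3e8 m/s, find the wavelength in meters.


lambda = c / f = 3.0000e+08 / 4.1008e+09 = 0.07316 m

0.07316 m


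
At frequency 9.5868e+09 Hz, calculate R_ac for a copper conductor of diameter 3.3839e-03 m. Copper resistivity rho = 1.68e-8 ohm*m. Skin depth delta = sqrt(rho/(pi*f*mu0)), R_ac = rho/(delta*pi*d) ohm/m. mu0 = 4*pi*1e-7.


delta = sqrt(1.68e-8 / (pi * 9.5868e+09 * 4*pi*1e-7)) = 6.662511e-07 m
R_ac = 1.68e-8 / (6.662511e-07 * pi * 3.3839e-03) = 2.372 ohm/m

2.372 ohm/m


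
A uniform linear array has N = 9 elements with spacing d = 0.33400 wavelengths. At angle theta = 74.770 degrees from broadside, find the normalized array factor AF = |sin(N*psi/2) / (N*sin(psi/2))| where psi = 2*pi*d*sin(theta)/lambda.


psi = 2*pi*0.33400*sin(74.770 deg) = 2.024880 rad
AF = |sin(9*2.024880/2) / (9*sin(2.024880/2))| = 0.04032

0.04032


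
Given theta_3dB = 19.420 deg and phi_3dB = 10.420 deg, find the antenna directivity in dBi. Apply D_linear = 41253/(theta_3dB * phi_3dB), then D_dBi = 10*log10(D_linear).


D_linear = 41253 / (19.420 * 10.420) = 203.8631
D_dBi = 10 * log10(203.8631) = 23.09 dBi

23.09 dBi


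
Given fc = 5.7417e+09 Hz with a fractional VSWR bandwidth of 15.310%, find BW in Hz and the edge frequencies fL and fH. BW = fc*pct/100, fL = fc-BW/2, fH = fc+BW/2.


BW = 5.7417e+09 * 15.310/100 = 8.790543e+08 Hz
fL = 5.7417e+09 - 8.790543e+08/2 = 5.302e+09 Hz
fH = 5.7417e+09 + 8.790543e+08/2 = 6.181e+09 Hz

BW=8.791e+08 Hz, fL=5.302e+09 Hz, fH=6.181e+09 Hz


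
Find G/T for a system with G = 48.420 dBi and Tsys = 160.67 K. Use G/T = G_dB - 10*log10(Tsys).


G/T = 48.420 - 10*log10(160.67) = 48.420 - 22.05935 = 26.36 dB/K

26.36 dB/K


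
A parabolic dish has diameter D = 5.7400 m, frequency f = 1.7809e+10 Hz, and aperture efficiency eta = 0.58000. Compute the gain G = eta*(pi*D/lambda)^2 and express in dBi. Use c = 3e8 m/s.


lambda = c / f = 3.0000e+08 / 1.7809e+10 = 0.01684542 m
G_linear = 0.58000 * (pi * 5.7400 / 0.01684542)^2 = 664642.1
G_dBi = 10 * log10(664642.1) = 58.23 dBi

58.23 dBi


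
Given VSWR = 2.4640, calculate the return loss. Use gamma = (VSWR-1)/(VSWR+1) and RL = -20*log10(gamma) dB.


gamma = (2.4640 - 1) / (2.4640 + 1) = 0.4226328
RL = -20 * log10(0.4226328) = 7.481 dB

7.481 dB


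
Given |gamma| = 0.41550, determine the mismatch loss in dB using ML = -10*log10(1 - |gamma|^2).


ML = -10 * log10(1 - 0.41550^2) = -10 * log10(0.82735975) = 0.8231 dB

0.8231 dB


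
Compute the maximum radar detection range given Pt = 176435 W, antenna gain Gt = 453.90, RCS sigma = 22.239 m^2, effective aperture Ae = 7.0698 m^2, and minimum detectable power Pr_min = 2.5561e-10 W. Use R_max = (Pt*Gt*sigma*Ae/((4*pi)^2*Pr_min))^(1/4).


R^4 = 176435*453.90*22.239*7.0698 / ((4*pi)^2 * 2.5561e-10) = 3.119390e+17
R_max = 3.119390e+17^0.25 = 23633 m

23633 m


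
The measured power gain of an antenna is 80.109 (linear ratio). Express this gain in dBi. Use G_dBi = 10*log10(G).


G_dBi = 10 * log10(80.109) = 19.04 dBi

19.04 dBi


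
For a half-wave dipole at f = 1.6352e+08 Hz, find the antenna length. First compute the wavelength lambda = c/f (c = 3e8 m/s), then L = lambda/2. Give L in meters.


lambda = c / f = 3.0000e+08 / 1.6352e+08 = 1.834638 m
L = lambda / 2 = 1.834638 / 2 = 0.9173 m

0.9173 m


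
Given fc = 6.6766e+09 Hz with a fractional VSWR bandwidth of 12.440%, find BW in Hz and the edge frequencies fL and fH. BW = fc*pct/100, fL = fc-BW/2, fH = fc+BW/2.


BW = 6.6766e+09 * 12.440/100 = 8.305690e+08 Hz
fL = 6.6766e+09 - 8.305690e+08/2 = 6.261e+09 Hz
fH = 6.6766e+09 + 8.305690e+08/2 = 7.092e+09 Hz

BW=8.306e+08 Hz, fL=6.261e+09 Hz, fH=7.092e+09 Hz


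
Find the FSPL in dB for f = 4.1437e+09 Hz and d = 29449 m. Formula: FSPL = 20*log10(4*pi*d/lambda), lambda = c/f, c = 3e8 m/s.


lambda = c / f = 3.0000e+08 / 4.1437e+09 = 0.07239906 m
FSPL = 20 * log10(4*pi*29449/0.07239906) = 134.2 dB

134.2 dB


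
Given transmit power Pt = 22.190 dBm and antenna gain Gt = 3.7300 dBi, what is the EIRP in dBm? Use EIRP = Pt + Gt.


EIRP = Pt + Gt = 22.190 + 3.7300 = 25.92 dBm

25.92 dBm


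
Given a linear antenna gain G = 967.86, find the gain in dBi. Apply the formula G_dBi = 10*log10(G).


G_dBi = 10 * log10(967.86) = 29.86 dBi

29.86 dBi


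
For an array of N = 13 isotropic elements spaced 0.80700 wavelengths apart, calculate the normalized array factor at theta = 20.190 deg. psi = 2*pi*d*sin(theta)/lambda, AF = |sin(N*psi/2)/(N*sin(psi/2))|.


psi = 2*pi*0.80700*sin(20.190 deg) = 1.750014 rad
AF = |sin(13*1.750014/2) / (13*sin(1.750014/2))| = 0.09309

0.09309


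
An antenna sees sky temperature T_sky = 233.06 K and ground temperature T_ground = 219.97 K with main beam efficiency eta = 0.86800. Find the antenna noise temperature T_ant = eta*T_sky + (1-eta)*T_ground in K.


T_ant = 0.86800 * 233.06 + (1 - 0.86800) * 219.97 = 231.3 K

231.3 K


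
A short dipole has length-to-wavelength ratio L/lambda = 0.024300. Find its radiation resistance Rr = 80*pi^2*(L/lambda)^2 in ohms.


Rr = 80 * pi^2 * (0.024300)^2 = 80 * 9.869604 * 5.904900e-04 = 0.4662 ohm

0.4662 ohm


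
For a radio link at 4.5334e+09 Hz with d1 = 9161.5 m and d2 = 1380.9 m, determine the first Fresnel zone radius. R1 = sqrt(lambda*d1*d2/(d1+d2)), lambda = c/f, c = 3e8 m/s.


lambda = c / f = 3.0000e+08 / 4.5334e+09 = 0.06617550 m
R1 = sqrt(0.06617550 * 9161.5 * 1380.9 / (9161.5 + 1380.9)) = 8.911 m

8.911 m


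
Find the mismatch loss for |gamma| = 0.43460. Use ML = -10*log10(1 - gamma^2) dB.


ML = -10 * log10(1 - 0.43460^2) = -10 * log10(0.81112284) = 0.9091 dB

0.9091 dB


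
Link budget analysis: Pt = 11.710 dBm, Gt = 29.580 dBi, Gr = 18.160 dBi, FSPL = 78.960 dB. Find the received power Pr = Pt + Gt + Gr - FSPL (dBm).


Pr = 11.710 + 29.580 + 18.160 - 78.960 = -19.51 dBm

-19.51 dBm


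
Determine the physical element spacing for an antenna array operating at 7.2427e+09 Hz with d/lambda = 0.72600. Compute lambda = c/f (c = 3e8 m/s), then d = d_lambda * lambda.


lambda = c / f = 3.0000e+08 / 7.2427e+09 = 0.04142102 m
d = 0.72600 * 0.04142102 = 0.03007 m

0.03007 m


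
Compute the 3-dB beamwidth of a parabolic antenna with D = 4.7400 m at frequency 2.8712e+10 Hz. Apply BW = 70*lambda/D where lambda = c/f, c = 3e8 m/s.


lambda = c / f = 3.0000e+08 / 2.8712e+10 = 0.01044859 m
BW = 70 * 0.01044859 / 4.7400 = 0.1543 deg

0.1543 deg


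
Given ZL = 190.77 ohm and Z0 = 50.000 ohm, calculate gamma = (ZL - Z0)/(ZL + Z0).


gamma = (190.77 - 50.000) / (190.77 + 50.000) = 0.5847

0.5847


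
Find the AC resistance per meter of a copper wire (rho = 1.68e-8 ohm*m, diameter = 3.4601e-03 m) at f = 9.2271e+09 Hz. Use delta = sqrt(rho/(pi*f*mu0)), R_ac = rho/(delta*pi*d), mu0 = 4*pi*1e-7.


delta = sqrt(1.68e-8 / (pi * 9.2271e+09 * 4*pi*1e-7)) = 6.791132e-07 m
R_ac = 1.68e-8 / (6.791132e-07 * pi * 3.4601e-03) = 2.276 ohm/m

2.276 ohm/m


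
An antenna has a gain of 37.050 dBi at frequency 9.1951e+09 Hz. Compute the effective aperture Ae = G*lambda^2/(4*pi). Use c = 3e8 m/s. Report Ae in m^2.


lambda = c / f = 3.0000e+08 / 9.1951e+09 = 0.03262607 m
G_linear = 10^(37.050/10) = 5069.907
Ae = G_linear * lambda^2 / (4*pi) = 5069.907 * 0.03262607^2 / (4*pi) = 0.4295 m^2

0.4295 m^2


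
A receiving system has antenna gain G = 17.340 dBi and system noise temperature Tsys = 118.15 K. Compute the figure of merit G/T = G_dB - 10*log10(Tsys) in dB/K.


G/T = 17.340 - 10*log10(118.15) = 17.340 - 20.72434 = -3.384 dB/K

-3.384 dB/K


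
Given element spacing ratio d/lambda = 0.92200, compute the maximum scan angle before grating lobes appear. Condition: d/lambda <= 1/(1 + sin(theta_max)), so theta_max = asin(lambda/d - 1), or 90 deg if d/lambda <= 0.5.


lambda/d - 1 = 1/0.92200 - 1 = 0.08459870
theta_max = asin(0.08459870) = 4.853 deg

4.853 deg


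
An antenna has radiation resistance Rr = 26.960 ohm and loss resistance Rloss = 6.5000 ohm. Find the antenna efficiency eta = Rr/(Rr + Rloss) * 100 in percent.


eta = 26.960 / (26.960 + 6.5000) * 100 = 80.57%

80.57%


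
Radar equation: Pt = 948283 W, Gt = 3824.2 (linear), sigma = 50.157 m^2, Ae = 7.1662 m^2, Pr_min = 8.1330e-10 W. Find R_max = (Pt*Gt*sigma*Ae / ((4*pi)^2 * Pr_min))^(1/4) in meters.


R^4 = 948283*3824.2*50.157*7.1662 / ((4*pi)^2 * 8.1330e-10) = 1.014912e+19
R_max = 1.014912e+19^0.25 = 56443 m

56443 m


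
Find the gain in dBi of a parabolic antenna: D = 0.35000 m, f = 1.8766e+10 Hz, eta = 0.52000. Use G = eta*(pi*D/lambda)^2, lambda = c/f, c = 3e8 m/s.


lambda = c / f = 3.0000e+08 / 1.8766e+10 = 0.01598636 m
G_linear = 0.52000 * (pi * 0.35000 / 0.01598636)^2 = 2460.028
G_dBi = 10 * log10(2460.028) = 33.91 dBi

33.91 dBi


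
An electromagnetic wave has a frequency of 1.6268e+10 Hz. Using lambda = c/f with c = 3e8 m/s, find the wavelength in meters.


lambda = c / f = 3.0000e+08 / 1.6268e+10 = 0.01844 m

0.01844 m


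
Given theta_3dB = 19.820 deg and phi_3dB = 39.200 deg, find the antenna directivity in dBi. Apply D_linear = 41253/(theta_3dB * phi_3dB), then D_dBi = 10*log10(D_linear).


D_linear = 41253 / (19.820 * 39.200) = 53.09649
D_dBi = 10 * log10(53.09649) = 17.25 dBi

17.25 dBi


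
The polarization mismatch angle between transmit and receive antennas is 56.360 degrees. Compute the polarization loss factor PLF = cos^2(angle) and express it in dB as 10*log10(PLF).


PLF_linear = cos^2(56.360 deg) = 0.3068860
PLF_dB = 10 * log10(0.3068860) = -5.130 dB

-5.130 dB


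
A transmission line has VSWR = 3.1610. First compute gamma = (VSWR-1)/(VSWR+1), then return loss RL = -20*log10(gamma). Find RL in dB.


gamma = (3.1610 - 1) / (3.1610 + 1) = 0.5193463
RL = -20 * log10(0.5193463) = 5.691 dB

5.691 dB


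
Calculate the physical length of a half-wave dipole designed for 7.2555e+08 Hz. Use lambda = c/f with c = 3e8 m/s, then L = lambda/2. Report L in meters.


lambda = c / f = 3.0000e+08 / 7.2555e+08 = 0.4134794 m
L = lambda / 2 = 0.4134794 / 2 = 0.2067 m

0.2067 m


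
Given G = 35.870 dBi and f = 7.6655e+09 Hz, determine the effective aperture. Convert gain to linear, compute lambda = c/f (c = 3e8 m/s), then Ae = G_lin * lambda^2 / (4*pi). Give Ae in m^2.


lambda = c / f = 3.0000e+08 / 7.6655e+09 = 0.03913639 m
G_linear = 10^(35.870/10) = 3863.670
Ae = G_linear * lambda^2 / (4*pi) = 3863.670 * 0.03913639^2 / (4*pi) = 0.4709 m^2

0.4709 m^2


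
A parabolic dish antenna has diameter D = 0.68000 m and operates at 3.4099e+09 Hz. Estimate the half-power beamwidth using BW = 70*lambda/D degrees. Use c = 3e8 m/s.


lambda = c / f = 3.0000e+08 / 3.4099e+09 = 0.08797912 m
BW = 70 * 0.08797912 / 0.68000 = 9.057 deg

9.057 deg


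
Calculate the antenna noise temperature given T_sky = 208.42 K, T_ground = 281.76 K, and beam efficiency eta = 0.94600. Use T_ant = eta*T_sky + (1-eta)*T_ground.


T_ant = 0.94600 * 208.42 + (1 - 0.94600) * 281.76 = 212.4 K

212.4 K


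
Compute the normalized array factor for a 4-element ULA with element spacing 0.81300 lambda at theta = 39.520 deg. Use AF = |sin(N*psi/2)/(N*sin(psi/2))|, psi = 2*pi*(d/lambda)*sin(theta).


psi = 2*pi*0.81300*sin(39.520 deg) = 3.250609 rad
AF = |sin(4*3.250609/2) / (4*sin(3.250609/2))| = 0.05416

0.05416


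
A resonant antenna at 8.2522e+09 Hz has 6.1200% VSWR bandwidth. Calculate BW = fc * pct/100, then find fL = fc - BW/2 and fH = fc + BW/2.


BW = 8.2522e+09 * 6.1200/100 = 5.050346e+08 Hz
fL = 8.2522e+09 - 5.050346e+08/2 = 8.000e+09 Hz
fH = 8.2522e+09 + 5.050346e+08/2 = 8.505e+09 Hz

BW=5.050e+08 Hz, fL=8.000e+09 Hz, fH=8.505e+09 Hz


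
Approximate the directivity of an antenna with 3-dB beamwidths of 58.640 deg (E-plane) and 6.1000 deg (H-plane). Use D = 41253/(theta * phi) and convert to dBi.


D_linear = 41253 / (58.640 * 6.1000) = 115.3272
D_dBi = 10 * log10(115.3272) = 20.62 dBi

20.62 dBi


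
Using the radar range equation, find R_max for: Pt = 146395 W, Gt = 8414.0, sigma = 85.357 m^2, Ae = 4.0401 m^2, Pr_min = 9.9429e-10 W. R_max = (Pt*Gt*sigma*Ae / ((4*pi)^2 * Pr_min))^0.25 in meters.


R^4 = 146395*8414.0*85.357*4.0401 / ((4*pi)^2 * 9.9429e-10) = 2.705373e+18
R_max = 2.705373e+18^0.25 = 40556 m

40556 m


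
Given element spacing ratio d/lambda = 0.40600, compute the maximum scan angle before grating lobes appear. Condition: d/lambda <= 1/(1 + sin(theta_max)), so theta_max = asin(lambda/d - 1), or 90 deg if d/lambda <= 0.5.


lambda/d - 1 = 1/0.40600 - 1 = 1.463054 >= 1
d/lambda <= 0.5, so the array can scan to endfire without grating lobes: theta_max = 90 deg

90 deg


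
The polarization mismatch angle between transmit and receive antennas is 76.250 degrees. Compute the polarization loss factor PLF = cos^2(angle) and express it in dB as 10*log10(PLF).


PLF_linear = cos^2(76.250 deg) = 0.05649458
PLF_dB = 10 * log10(0.05649458) = -12.48 dB

-12.48 dB


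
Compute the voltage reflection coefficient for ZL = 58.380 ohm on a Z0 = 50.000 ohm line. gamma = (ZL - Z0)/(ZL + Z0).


gamma = (58.380 - 50.000) / (58.380 + 50.000) = 0.07732

0.07732


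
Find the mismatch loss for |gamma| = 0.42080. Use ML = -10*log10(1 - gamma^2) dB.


ML = -10 * log10(1 - 0.42080^2) = -10 * log10(0.82292736) = 0.8464 dB

0.8464 dB


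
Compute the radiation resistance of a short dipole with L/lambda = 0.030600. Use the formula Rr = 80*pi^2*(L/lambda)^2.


Rr = 80 * pi^2 * (0.030600)^2 = 80 * 9.869604 * 9.363600e-04 = 0.7393 ohm

0.7393 ohm


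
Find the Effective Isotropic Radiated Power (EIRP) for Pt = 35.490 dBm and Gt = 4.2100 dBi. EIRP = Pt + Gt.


EIRP = Pt + Gt = 35.490 + 4.2100 = 39.70 dBm

39.70 dBm


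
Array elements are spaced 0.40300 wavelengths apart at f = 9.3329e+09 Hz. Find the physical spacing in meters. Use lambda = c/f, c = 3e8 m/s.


lambda = c / f = 3.0000e+08 / 9.3329e+09 = 0.03214435 m
d = 0.40300 * 0.03214435 = 0.01295 m

0.01295 m


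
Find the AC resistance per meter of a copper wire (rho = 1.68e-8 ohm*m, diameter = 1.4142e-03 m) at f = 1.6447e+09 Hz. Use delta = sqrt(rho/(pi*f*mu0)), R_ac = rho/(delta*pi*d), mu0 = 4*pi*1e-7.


delta = sqrt(1.68e-8 / (pi * 1.6447e+09 * 4*pi*1e-7)) = 1.608538e-06 m
R_ac = 1.68e-8 / (1.608538e-06 * pi * 1.4142e-03) = 2.351 ohm/m

2.351 ohm/m


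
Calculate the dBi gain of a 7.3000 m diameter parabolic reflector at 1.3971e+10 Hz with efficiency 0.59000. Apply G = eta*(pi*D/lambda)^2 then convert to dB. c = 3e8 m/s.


lambda = c / f = 3.0000e+08 / 1.3971e+10 = 0.02147305 m
G_linear = 0.59000 * (pi * 7.3000 / 0.02147305)^2 = 672992.2
G_dBi = 10 * log10(672992.2) = 58.28 dBi

58.28 dBi


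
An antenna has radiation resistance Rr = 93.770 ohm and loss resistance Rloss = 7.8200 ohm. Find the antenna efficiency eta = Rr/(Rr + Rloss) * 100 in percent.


eta = 93.770 / (93.770 + 7.8200) * 100 = 92.30%

92.30%


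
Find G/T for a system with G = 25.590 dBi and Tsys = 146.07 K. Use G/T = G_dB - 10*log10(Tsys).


G/T = 25.590 - 10*log10(146.07) = 25.590 - 21.64561 = 3.944 dB/K

3.944 dB/K


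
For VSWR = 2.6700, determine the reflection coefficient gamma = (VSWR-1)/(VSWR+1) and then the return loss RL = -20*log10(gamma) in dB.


gamma = (2.6700 - 1) / (2.6700 + 1) = 0.4550409
RL = -20 * log10(0.4550409) = 6.839 dB

6.839 dB


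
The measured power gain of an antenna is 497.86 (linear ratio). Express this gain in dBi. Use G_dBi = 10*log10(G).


G_dBi = 10 * log10(497.86) = 26.97 dBi

26.97 dBi


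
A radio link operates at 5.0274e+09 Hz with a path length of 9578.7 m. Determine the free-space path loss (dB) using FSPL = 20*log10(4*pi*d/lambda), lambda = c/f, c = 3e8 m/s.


lambda = c / f = 3.0000e+08 / 5.0274e+09 = 0.05967299 m
FSPL = 20 * log10(4*pi*9578.7/0.05967299) = 126.1 dB

126.1 dB


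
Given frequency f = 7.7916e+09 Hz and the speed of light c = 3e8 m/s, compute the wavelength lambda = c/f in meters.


lambda = c / f = 3.0000e+08 / 7.7916e+09 = 0.03850 m

0.03850 m


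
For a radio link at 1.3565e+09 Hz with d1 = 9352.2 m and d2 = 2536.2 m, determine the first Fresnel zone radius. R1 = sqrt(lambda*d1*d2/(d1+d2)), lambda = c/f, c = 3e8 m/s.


lambda = c / f = 3.0000e+08 / 1.3565e+09 = 0.2211574 m
R1 = sqrt(0.2211574 * 9352.2 * 2536.2 / (9352.2 + 2536.2)) = 21.01 m

21.01 m


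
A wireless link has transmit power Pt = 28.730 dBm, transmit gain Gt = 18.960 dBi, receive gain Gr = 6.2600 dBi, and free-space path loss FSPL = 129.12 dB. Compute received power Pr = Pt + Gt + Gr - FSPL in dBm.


Pr = 28.730 + 18.960 + 6.2600 - 129.12 = -75.17 dBm

-75.17 dBm


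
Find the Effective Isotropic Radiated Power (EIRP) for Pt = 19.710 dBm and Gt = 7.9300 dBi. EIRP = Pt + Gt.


EIRP = Pt + Gt = 19.710 + 7.9300 = 27.64 dBm

27.64 dBm


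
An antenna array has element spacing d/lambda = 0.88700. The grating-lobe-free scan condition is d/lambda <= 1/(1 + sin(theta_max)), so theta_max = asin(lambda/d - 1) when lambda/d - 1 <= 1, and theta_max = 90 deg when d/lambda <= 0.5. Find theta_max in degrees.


lambda/d - 1 = 1/0.88700 - 1 = 0.1273957
theta_max = asin(0.1273957) = 7.319 deg

7.319 deg


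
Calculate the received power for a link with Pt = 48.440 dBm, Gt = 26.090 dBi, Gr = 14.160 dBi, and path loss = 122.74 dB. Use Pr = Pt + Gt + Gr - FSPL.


Pr = 48.440 + 26.090 + 14.160 - 122.74 = -34.05 dBm

-34.05 dBm


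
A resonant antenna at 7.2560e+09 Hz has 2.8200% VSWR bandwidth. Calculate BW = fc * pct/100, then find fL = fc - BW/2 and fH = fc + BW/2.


BW = 7.2560e+09 * 2.8200/100 = 2.046192e+08 Hz
fL = 7.2560e+09 - 2.046192e+08/2 = 7.154e+09 Hz
fH = 7.2560e+09 + 2.046192e+08/2 = 7.358e+09 Hz

BW=2.046e+08 Hz, fL=7.154e+09 Hz, fH=7.358e+09 Hz


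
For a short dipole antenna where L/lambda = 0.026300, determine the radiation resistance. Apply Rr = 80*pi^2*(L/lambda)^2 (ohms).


Rr = 80 * pi^2 * (0.026300)^2 = 80 * 9.869604 * 6.916900e-04 = 0.5461 ohm

0.5461 ohm


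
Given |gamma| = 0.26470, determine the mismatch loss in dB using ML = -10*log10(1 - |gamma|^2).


ML = -10 * log10(1 - 0.26470^2) = -10 * log10(0.92993391) = 0.3155 dB

0.3155 dB


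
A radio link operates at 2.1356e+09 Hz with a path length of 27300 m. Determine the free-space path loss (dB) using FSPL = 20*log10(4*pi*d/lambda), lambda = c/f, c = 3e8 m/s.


lambda = c / f = 3.0000e+08 / 2.1356e+09 = 0.1404757 m
FSPL = 20 * log10(4*pi*27300/0.1404757) = 127.8 dB

127.8 dB


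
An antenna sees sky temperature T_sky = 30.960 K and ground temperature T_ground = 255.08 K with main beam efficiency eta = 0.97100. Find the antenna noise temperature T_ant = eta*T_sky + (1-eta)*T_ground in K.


T_ant = 0.97100 * 30.960 + (1 - 0.97100) * 255.08 = 37.46 K

37.46 K


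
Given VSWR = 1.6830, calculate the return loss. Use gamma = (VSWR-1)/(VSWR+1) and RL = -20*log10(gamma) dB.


gamma = (1.6830 - 1) / (1.6830 + 1) = 0.2545658
RL = -20 * log10(0.2545658) = 11.88 dB

11.88 dB


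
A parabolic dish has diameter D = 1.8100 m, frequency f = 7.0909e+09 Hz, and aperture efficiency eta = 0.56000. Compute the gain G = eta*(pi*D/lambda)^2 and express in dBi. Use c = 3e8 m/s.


lambda = c / f = 3.0000e+08 / 7.0909e+09 = 0.04230775 m
G_linear = 0.56000 * (pi * 1.8100 / 0.04230775)^2 = 10115.91
G_dBi = 10 * log10(10115.91) = 40.05 dBi

40.05 dBi


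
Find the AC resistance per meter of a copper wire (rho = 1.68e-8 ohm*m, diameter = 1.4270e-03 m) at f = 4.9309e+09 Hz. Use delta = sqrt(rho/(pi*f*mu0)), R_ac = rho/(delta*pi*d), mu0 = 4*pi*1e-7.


delta = sqrt(1.68e-8 / (pi * 4.9309e+09 * 4*pi*1e-7)) = 9.289914e-07 m
R_ac = 1.68e-8 / (9.289914e-07 * pi * 1.4270e-03) = 4.034 ohm/m

4.034 ohm/m


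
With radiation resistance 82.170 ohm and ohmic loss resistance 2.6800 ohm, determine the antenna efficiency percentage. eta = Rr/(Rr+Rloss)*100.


eta = 82.170 / (82.170 + 2.6800) * 100 = 96.84%

96.84%


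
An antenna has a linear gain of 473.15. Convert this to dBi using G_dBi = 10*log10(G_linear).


G_dBi = 10 * log10(473.15) = 26.75 dBi

26.75 dBi


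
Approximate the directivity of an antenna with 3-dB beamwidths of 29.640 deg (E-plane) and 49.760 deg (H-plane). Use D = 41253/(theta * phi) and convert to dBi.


D_linear = 41253 / (29.640 * 49.760) = 27.97029
D_dBi = 10 * log10(27.97029) = 14.47 dBi

14.47 dBi


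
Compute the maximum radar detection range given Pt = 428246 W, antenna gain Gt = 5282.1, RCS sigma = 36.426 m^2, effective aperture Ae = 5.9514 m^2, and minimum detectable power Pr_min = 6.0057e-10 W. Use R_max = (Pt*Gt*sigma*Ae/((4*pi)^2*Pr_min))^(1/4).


R^4 = 428246*5282.1*36.426*5.9514 / ((4*pi)^2 * 6.0057e-10) = 5.170674e+18
R_max = 5.170674e+18^0.25 = 47686 m

47686 m


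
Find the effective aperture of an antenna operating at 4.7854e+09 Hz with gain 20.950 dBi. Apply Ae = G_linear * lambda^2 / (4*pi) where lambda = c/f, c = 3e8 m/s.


lambda = c / f = 3.0000e+08 / 4.7854e+09 = 0.06269068 m
G_linear = 10^(20.950/10) = 124.4515
Ae = G_linear * lambda^2 / (4*pi) = 124.4515 * 0.06269068^2 / (4*pi) = 0.03892 m^2

0.03892 m^2


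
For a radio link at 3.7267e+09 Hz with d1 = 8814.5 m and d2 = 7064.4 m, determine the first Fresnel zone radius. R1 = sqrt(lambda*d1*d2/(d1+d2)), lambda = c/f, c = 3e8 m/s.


lambda = c / f = 3.0000e+08 / 3.7267e+09 = 0.08050017 m
R1 = sqrt(0.08050017 * 8814.5 * 7064.4 / (8814.5 + 7064.4)) = 17.77 m

17.77 m


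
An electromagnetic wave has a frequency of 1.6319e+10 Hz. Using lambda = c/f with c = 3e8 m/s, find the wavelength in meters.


lambda = c / f = 3.0000e+08 / 1.6319e+10 = 0.01838 m

0.01838 m


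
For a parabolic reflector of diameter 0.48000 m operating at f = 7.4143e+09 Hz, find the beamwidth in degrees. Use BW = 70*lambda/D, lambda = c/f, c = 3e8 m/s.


lambda = c / f = 3.0000e+08 / 7.4143e+09 = 0.04046235 m
BW = 70 * 0.04046235 / 0.48000 = 5.901 deg

5.901 deg


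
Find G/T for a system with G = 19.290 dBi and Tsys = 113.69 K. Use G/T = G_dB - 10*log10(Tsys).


G/T = 19.290 - 10*log10(113.69) = 19.290 - 20.55722 = -1.267 dB/K

-1.267 dB/K


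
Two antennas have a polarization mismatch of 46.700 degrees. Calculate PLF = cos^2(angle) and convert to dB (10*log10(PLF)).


PLF_linear = cos^2(46.700 deg) = 0.4703468
PLF_dB = 10 * log10(0.4703468) = -3.276 dB

-3.276 dB


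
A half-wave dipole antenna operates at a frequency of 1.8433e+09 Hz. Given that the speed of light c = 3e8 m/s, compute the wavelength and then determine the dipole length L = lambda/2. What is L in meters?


lambda = c / f = 3.0000e+08 / 1.8433e+09 = 0.1627516 m
L = lambda / 2 = 0.1627516 / 2 = 0.08138 m

0.08138 m


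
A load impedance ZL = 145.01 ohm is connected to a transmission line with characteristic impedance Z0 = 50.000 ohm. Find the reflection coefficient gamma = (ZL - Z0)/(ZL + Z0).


gamma = (145.01 - 50.000) / (145.01 + 50.000) = 0.4872

0.4872


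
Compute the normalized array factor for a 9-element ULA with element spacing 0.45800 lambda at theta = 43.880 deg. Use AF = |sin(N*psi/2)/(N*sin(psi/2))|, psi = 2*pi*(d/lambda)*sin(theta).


psi = 2*pi*0.45800*sin(43.880 deg) = 1.994678 rad
AF = |sin(9*1.994678/2) / (9*sin(1.994678/2))| = 0.05738

0.05738


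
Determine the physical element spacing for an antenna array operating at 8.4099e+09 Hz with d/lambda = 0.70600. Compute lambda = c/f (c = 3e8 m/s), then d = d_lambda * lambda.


lambda = c / f = 3.0000e+08 / 8.4099e+09 = 0.03567224 m
d = 0.70600 * 0.03567224 = 0.02518 m

0.02518 m


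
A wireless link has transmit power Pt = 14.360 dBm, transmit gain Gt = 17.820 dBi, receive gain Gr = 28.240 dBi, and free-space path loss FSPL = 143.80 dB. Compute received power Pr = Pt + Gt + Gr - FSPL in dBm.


Pr = 14.360 + 17.820 + 28.240 - 143.80 = -83.38 dBm

-83.38 dBm


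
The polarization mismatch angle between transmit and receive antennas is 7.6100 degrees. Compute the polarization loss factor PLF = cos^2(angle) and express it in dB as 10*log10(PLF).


PLF_linear = cos^2(7.6100 deg) = 0.9824625
PLF_dB = 10 * log10(0.9824625) = -0.07684 dB

-0.07684 dB


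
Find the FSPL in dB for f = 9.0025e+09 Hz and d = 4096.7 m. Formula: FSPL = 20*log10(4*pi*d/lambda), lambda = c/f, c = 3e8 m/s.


lambda = c / f = 3.0000e+08 / 9.0025e+09 = 0.03332408 m
FSPL = 20 * log10(4*pi*4096.7/0.03332408) = 123.8 dB

123.8 dB


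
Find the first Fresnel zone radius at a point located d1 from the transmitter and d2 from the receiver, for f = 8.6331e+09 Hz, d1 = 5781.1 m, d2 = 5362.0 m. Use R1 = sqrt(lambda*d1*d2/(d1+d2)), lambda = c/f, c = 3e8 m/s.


lambda = c / f = 3.0000e+08 / 8.6331e+09 = 0.03474997 m
R1 = sqrt(0.03474997 * 5781.1 * 5362.0 / (5781.1 + 5362.0)) = 9.832 m

9.832 m


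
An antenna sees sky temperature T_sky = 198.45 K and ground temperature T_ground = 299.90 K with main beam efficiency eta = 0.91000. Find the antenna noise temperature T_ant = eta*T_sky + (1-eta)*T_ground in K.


T_ant = 0.91000 * 198.45 + (1 - 0.91000) * 299.90 = 207.6 K

207.6 K


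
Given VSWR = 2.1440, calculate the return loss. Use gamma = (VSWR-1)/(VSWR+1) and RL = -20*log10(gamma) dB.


gamma = (2.1440 - 1) / (2.1440 + 1) = 0.3638677
RL = -20 * log10(0.3638677) = 8.781 dB

8.781 dB


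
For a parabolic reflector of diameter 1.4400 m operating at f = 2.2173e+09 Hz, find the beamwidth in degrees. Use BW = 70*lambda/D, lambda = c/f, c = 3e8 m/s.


lambda = c / f = 3.0000e+08 / 2.2173e+09 = 0.1352997 m
BW = 70 * 0.1352997 / 1.4400 = 6.577 deg

6.577 deg


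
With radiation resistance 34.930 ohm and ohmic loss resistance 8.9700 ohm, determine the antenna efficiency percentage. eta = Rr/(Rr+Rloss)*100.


eta = 34.930 / (34.930 + 8.9700) * 100 = 79.57%

79.57%


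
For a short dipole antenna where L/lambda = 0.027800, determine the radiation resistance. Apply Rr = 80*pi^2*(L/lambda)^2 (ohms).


Rr = 80 * pi^2 * (0.027800)^2 = 80 * 9.869604 * 7.728400e-04 = 0.6102 ohm

0.6102 ohm


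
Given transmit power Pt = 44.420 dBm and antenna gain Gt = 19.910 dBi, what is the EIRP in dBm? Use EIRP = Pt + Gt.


EIRP = Pt + Gt = 44.420 + 19.910 = 64.33 dBm

64.33 dBm


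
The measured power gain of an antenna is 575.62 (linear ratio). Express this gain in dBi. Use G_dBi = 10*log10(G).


G_dBi = 10 * log10(575.62) = 27.60 dBi

27.60 dBi


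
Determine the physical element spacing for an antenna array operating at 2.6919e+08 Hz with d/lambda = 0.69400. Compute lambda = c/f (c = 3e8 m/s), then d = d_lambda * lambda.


lambda = c / f = 3.0000e+08 / 2.6919e+08 = 1.114454 m
d = 0.69400 * 1.114454 = 0.7734 m

0.7734 m


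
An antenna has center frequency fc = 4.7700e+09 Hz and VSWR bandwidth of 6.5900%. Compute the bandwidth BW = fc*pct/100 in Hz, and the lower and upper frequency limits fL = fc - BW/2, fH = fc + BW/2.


BW = 4.7700e+09 * 6.5900/100 = 3.143430e+08 Hz
fL = 4.7700e+09 - 3.143430e+08/2 = 4.613e+09 Hz
fH = 4.7700e+09 + 3.143430e+08/2 = 4.927e+09 Hz

BW=3.143e+08 Hz, fL=4.613e+09 Hz, fH=4.927e+09 Hz


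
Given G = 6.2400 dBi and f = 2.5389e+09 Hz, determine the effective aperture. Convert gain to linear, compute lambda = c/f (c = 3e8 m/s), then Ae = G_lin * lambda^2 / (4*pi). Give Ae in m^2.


lambda = c / f = 3.0000e+08 / 2.5389e+09 = 0.1181614 m
G_linear = 10^(6.2400/10) = 4.207266
Ae = G_linear * lambda^2 / (4*pi) = 4.207266 * 0.1181614^2 / (4*pi) = 4.675e-03 m^2

4.675e-03 m^2


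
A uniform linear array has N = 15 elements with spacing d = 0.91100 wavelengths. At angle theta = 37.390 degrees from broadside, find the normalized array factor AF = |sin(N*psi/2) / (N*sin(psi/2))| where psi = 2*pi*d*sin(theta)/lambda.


psi = 2*pi*0.91100*sin(37.390 deg) = 3.475815 rad
AF = |sin(15*3.475815/2) / (15*sin(3.475815/2))| = 0.05443

0.05443


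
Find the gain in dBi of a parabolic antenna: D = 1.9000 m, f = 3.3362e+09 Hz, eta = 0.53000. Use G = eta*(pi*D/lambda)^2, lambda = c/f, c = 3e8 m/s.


lambda = c / f = 3.0000e+08 / 3.3362e+09 = 0.08992267 m
G_linear = 0.53000 * (pi * 1.9000 / 0.08992267)^2 = 2335.309
G_dBi = 10 * log10(2335.309) = 33.68 dBi

33.68 dBi


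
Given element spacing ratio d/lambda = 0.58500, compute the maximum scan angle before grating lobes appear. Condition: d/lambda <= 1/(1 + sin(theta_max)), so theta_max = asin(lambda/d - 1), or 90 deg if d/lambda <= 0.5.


lambda/d - 1 = 1/0.58500 - 1 = 0.7094017
theta_max = asin(0.7094017) = 45.19 deg

45.19 deg


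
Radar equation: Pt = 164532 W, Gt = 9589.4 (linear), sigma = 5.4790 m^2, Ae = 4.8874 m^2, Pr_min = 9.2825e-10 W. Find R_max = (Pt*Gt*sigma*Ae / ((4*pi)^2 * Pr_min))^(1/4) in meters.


R^4 = 164532*9589.4*5.4790*4.8874 / ((4*pi)^2 * 9.2825e-10) = 2.882281e+17
R_max = 2.882281e+17^0.25 = 23170 m

23170 m


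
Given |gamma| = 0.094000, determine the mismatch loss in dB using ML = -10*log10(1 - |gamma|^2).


ML = -10 * log10(1 - 0.094000^2) = -10 * log10(0.991164) = 0.03854 dB

0.03854 dB


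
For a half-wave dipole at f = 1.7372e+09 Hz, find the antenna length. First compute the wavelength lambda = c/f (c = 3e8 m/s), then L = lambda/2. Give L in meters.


lambda = c / f = 3.0000e+08 / 1.7372e+09 = 0.1726917 m
L = lambda / 2 = 0.1726917 / 2 = 0.08635 m

0.08635 m


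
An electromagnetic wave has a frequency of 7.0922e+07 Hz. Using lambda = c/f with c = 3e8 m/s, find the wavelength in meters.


lambda = c / f = 3.0000e+08 / 7.0922e+07 = 4.230 m

4.230 m


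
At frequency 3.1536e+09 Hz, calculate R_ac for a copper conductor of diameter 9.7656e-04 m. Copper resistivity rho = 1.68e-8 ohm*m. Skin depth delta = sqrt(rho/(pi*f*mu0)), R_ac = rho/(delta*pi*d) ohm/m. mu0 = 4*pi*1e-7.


delta = sqrt(1.68e-8 / (pi * 3.1536e+09 * 4*pi*1e-7)) = 1.161640e-06 m
R_ac = 1.68e-8 / (1.161640e-06 * pi * 9.7656e-04) = 4.714 ohm/m

4.714 ohm/m


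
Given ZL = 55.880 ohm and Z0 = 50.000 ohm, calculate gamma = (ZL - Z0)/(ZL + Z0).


gamma = (55.880 - 50.000) / (55.880 + 50.000) = 0.05553

0.05553


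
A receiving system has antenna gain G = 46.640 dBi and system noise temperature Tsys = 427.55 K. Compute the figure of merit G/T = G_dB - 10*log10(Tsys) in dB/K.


G/T = 46.640 - 10*log10(427.55) = 46.640 - 26.30987 = 20.33 dB/K

20.33 dB/K


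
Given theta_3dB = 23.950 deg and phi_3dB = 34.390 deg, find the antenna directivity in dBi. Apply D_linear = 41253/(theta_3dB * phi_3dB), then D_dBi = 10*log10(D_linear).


D_linear = 41253 / (23.950 * 34.390) = 50.08617
D_dBi = 10 * log10(50.08617) = 17.00 dBi

17.00 dBi


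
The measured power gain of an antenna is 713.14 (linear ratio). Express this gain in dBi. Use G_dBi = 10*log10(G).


G_dBi = 10 * log10(713.14) = 28.53 dBi

28.53 dBi


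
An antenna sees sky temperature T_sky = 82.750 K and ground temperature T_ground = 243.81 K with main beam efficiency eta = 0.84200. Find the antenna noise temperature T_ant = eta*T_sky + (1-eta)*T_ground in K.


T_ant = 0.84200 * 82.750 + (1 - 0.84200) * 243.81 = 108.2 K

108.2 K


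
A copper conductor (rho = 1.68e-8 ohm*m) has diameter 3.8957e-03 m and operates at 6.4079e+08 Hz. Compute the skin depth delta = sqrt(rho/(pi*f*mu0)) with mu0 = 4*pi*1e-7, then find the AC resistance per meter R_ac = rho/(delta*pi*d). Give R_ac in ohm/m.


delta = sqrt(1.68e-8 / (pi * 6.4079e+08 * 4*pi*1e-7)) = 2.577015e-06 m
R_ac = 1.68e-8 / (2.577015e-06 * pi * 3.8957e-03) = 0.5327 ohm/m

0.5327 ohm/m


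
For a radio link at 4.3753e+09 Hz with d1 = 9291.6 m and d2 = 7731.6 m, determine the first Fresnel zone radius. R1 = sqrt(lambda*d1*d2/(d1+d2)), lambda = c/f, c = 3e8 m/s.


lambda = c / f = 3.0000e+08 / 4.3753e+09 = 0.06856673 m
R1 = sqrt(0.06856673 * 9291.6 * 7731.6 / (9291.6 + 7731.6)) = 17.01 m

17.01 m


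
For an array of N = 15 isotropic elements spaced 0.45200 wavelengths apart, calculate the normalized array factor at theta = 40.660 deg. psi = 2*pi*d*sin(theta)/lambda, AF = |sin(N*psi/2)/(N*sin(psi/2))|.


psi = 2*pi*0.45200*sin(40.660 deg) = 1.850456 rad
AF = |sin(15*1.850456/2) / (15*sin(1.850456/2))| = 0.08068

0.08068


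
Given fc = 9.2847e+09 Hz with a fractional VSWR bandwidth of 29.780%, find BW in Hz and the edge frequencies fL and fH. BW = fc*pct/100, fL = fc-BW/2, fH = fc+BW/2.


BW = 9.2847e+09 * 29.780/100 = 2.764984e+09 Hz
fL = 9.2847e+09 - 2.764984e+09/2 = 7.902e+09 Hz
fH = 9.2847e+09 + 2.764984e+09/2 = 1.067e+10 Hz

BW=2.765e+09 Hz, fL=7.902e+09 Hz, fH=1.067e+10 Hz


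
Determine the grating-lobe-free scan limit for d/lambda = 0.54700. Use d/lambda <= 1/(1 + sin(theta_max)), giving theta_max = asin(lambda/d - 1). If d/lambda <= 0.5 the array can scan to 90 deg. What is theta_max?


lambda/d - 1 = 1/0.54700 - 1 = 0.8281536
theta_max = asin(0.8281536) = 55.91 deg

55.91 deg


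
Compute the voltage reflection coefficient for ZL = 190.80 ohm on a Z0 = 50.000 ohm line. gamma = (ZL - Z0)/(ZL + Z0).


gamma = (190.80 - 50.000) / (190.80 + 50.000) = 0.5847

0.5847


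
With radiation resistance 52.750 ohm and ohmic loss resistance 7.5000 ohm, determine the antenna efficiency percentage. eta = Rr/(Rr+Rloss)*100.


eta = 52.750 / (52.750 + 7.5000) * 100 = 87.55%

87.55%


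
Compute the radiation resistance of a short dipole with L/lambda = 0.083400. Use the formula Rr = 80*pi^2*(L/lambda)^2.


Rr = 80 * pi^2 * (0.083400)^2 = 80 * 9.869604 * 6.955560e-03 = 5.492 ohm

5.492 ohm


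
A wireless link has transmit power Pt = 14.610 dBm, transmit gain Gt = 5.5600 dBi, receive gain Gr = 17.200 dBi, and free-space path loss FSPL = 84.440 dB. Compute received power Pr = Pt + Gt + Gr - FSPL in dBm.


Pr = 14.610 + 5.5600 + 17.200 - 84.440 = -47.07 dBm

-47.07 dBm


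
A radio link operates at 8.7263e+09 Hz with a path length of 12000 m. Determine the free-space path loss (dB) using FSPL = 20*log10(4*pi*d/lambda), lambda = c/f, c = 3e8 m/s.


lambda = c / f = 3.0000e+08 / 8.7263e+09 = 0.03437883 m
FSPL = 20 * log10(4*pi*12000/0.03437883) = 132.8 dB

132.8 dB


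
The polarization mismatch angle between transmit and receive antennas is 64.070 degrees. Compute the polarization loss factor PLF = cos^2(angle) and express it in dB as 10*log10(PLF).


PLF_linear = cos^2(64.070 deg) = 0.1912074
PLF_dB = 10 * log10(0.1912074) = -7.185 dB

-7.185 dB


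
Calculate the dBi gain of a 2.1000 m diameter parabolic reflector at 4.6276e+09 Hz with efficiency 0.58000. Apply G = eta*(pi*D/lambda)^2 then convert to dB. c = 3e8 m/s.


lambda = c / f = 3.0000e+08 / 4.6276e+09 = 0.06482842 m
G_linear = 0.58000 * (pi * 2.1000 / 0.06482842)^2 = 6006.693
G_dBi = 10 * log10(6006.693) = 37.79 dBi

37.79 dBi


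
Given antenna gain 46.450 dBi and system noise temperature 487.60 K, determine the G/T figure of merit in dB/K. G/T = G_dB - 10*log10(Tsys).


G/T = 46.450 - 10*log10(487.60) = 46.450 - 26.88064 = 19.57 dB/K

19.57 dB/K


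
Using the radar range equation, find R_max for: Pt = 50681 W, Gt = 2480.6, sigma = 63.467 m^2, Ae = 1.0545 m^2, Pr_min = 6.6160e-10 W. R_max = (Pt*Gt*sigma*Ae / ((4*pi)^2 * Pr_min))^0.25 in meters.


R^4 = 50681*2480.6*63.467*1.0545 / ((4*pi)^2 * 6.6160e-10) = 8.053437e+16
R_max = 8.053437e+16^0.25 = 16846 m

16846 m
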